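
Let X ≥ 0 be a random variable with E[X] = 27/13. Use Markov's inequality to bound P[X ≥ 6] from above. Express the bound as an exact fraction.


μ = E[X] = 27/13, a = 6.
Markov: P[X ≥ 6] ≤ μ/a = (27/13)/6 = 9/26.
Numerically: ≈ 0.346154.
(Since a = 6 > μ = 2.076923, the bound 9/26 is < 1 and informative.)

P[X ≥ 6] ≤ 9/26 ≈ 0.346154.


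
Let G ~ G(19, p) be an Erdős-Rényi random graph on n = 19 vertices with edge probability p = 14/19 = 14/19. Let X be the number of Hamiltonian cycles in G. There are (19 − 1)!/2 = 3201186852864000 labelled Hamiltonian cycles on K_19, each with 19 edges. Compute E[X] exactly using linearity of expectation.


K_19 has (19 − 1)!/2 = 3201186852864000 labelled Hamiltonian cycles.
For each such Hamiltonian cycle H, let X_H = 1 if all 19 edges of H are present in G. Then P[X_H = 1] = p^{19} = (14/19)^{19} = 5976303958948914397184/1978419655660313589123979.
By linearity of expectation: E[X] = Σ_H E[X_H] = 3201186852864000 · p^{19} = 3201186852864000 · 5976303958948914397184/1978419655660313589123979 = 19131265662106339128470788663934976000/1978419655660313589123979.
Numerically: E[X] ≈ 9.67e+12.

E[X] = 3201186852864000 · (14/19)^{19} = 19131265662106339128470788663934976000/1978419655660313589123979 ≈ 9.67e+12.


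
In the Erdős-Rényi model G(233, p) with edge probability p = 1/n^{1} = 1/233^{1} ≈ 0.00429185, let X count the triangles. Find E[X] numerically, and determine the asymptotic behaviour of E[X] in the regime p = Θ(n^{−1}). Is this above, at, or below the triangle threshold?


Number of potential triangles: C(233, 3) = 2081156.
Each occurs with probability p³ ≈ (0.00429185)³ ≈ 7.90555268e-08.
By linearity: E[X] = C(233, 3)·p³ ≈ 2081156 · 7.90555268e-08 ≈ 0.164527.
Here α = 1, so p = 1/n is exactly at the triangle threshold p ~ 1/n. Asymptotically E[X] → c³/6 = 1³/6 = 1/6 ≈ 0.166667, a bounded constant. In this regime the triangle count is asymptotically Poisson(c³/6).

E[X] ≈ 0.164527; in regime p = Θ(1/n^{1}) E[X] stays bounded (at the triangle threshold p ~ 1/n).


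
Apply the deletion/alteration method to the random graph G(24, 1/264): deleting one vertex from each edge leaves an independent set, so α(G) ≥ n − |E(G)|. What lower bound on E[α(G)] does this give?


E[|E(G)|] = C(24, 2)·p = 276 · (1/264) = 23/22.
E[α(G)] ≥ n − E[|E(G)|] = 24 − 23/22 = 505/22.
Numerically: ≈ 22.9545.
(This is only a lower bound; the true E[α(G)] may be larger.)

E[α(G)] ≥ 505/22 ≈ 22.9545.


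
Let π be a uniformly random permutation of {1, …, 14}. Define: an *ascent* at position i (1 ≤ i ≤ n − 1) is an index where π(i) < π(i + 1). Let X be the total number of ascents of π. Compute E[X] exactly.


Write X = Σ X_I over i = 1, …, 13, with X_I the indicator of one ascent.
There are 13 indicators.
For each fixed i, the pair (π(i), π(i+1)) is a uniformly random ordered pair of distinct values from {1, …, 14}; by symmetry P[π(i) < π(i+1)] = 1/2.
By linearity: E[X] = 13 · (1/2) = (14 − 1) · (1/2) = 13/2 ≈ 6.500.

E[X] = 13/2 = 6.500.


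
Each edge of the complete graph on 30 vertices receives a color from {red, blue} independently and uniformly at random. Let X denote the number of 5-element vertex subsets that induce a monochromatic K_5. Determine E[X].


Let X = Σ_S X_S over the C(30, 5) = 142506 subsets S of size 5, where X_S = 1 if the K_5 on S is monochromatic.
For a fixed S, the K_5 on S has C(5, 2) = 10 edges. P[all 10 edges red] = (1/2)^10, and likewise for blue, so P[monochromatic] = 2·(1/2)^10 = 2^{1 − 10} = 1/512.
By linearity of expectation: E[X] = C(30, 5) · 2^{1 − 10} = 142506 · 1/512 = 71253/256.
Numerically: E[X] ≈ 278.33203.

E[X] = C(30,5)·2^(1−C(5,2)) = 71253/256 ≈ 278.33203.


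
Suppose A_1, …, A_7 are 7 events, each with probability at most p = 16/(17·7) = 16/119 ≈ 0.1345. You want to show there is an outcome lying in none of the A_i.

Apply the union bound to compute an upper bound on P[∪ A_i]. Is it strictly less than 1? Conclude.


Union bound: P[∪_{i=1}^{7} A_i] ≤ Σ_i P[A_i] ≤ 7·p = 7·(16/119) = 16/17.
Numerically: 16/17 ≈ 0.9412.
Is 16/17 < 1? YES.
Since P[∪ A_i] ≤ 16/17 < 1, the complement has P[∩ A_i^c] ≥ 1 − 16/17 = 1/17 > 0, so some outcome avoids every A_i.

7·p = 16/17 ≈ 0.9412; existence CERTIFIED by the union bound.


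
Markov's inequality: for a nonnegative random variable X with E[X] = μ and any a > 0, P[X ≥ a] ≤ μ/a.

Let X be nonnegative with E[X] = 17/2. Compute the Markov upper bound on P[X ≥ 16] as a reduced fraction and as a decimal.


μ = E[X] = 17/2, a = 16.
Markov: P[X ≥ 16] ≤ μ/a = (17/2)/16 = 17/32.
Numerically: ≈ 0.531.
(Since a = 16 > μ = 8.500, the bound 17/32 is < 1 and informative.)

P[X ≥ 16] ≤ 17/32 ≈ 0.531.


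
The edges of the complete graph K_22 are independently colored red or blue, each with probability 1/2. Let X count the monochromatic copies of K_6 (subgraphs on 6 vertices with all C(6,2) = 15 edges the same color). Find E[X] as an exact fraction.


Let X = Σ_S X_S over the C(22, 6) = 74613 subsets S of size 6, where X_S = 1 if the K_6 on S is monochromatic.
For a fixed S, the K_6 on S has C(6, 2) = 15 edges. P[all 15 edges red] = (1/2)^15, and likewise for blue, so P[monochromatic] = 2·(1/2)^15 = 2^{1 − 15} = 1/16384.
By linearity: E[X] = C(22, 6) · 2^{1 − 15} = 74613 · 1/16384 = 74613/16384.
Numerically: E[X] ≈ 4.5540.

E[X] = C(22,6)·2^(1−C(6,2)) = 74613/16384 ≈ 4.5540.


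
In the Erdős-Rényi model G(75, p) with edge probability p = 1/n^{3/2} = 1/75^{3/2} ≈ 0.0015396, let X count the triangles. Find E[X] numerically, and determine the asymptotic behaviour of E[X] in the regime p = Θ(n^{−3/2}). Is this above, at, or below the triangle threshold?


Number of potential triangles: C(75, 3) = 67525.
Each occurs with probability p³ ≈ (0.0015396)³ ≈ 3.64942392e-09.
By linearity: E[X] = C(75, 3)·p³ ≈ 67525 · 3.64942392e-09 ≈ 0.000246.
Since α = 3/2 > 1, p = c/n^{3/2} = o(1/n) is below the triangle threshold p ~ 1/n. Asymptotically E[X] ~ (c³/6)·n^{3(1−α)} = (1³/6)·n^{-1.5} → 0, so by Markov's inequality G has no triangles w.h.p.

E[X] ≈ 0.000246; in regime p = Θ(1/n^{3/2}) E[X] tends to 0 (below the triangle threshold p ~ 1/n).


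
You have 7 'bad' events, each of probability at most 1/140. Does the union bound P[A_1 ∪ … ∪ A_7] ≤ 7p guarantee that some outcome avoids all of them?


Union bound: P[∪_{i=1}^{7} A_i] ≤ Σ_i P[A_i] ≤ 7·p = 7·(1/140) = 1/20.
Numerically: 1/20 ≈ 0.050000.
Is 1/20 < 1? YES.
Since P[∪ A_i] ≤ 1/20 < 1, the complement has P[∩ A_i^c] ≥ 1 − 1/20 = 19/20 > 0, so some outcome avoids every A_i.

7·p = 1/20 ≈ 0.050000; existence CERTIFIED by the union bound.


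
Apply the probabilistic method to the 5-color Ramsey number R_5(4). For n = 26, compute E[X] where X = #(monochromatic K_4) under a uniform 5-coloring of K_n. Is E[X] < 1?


E[X] = C(26, 4) · 5^{1 − 6} = 14950 · 5^{−5} = 14950/3125.
As a reduced fraction: E[X] = 598/125 ≈ 4.7840000.
Is E[X] < 1? NO.
Since E[X] ≥ 1, the first-moment bound is inconclusive at n = 26; it does NOT by itself certify R_5(4) > 26.

E[X] = 598/125 ≈ 4.7840000; E[X] ≥ 1; first-moment method inconclusive here.


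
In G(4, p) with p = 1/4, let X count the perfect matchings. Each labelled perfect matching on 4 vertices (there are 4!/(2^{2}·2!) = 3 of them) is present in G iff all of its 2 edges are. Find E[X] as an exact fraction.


K_4 has 4!/(2^{2}·2!) = 3 labelled perfect matchings.
For each such perfect matching H, let X_H = 1 if all 2 edges of H are present in G. Then P[X_H = 1] = p^{2} = (1/4)^{2} = 1/16.
By linearity: E[X] = Σ_H E[X_H] = 3 · p^{2} = 3 · 1/16 = 3/16.
Numerically: E[X] ≈ 0.1875.

E[X] = 3 · (1/4)^{2} = 3/16 ≈ 0.1875.


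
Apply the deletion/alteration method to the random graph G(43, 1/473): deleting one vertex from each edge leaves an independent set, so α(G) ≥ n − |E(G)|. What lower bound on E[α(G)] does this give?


E[|E(G)|] = C(43, 2)·p = 903 · (1/473) = 21/11.
E[α(G)] ≥ n − E[|E(G)|] = 43 − 21/11 = 452/11.
Numerically: ≈ 41.09091.
(This is only a lower bound; the true E[α(G)] may be larger.)

E[α(G)] ≥ 452/11 ≈ 41.09091.


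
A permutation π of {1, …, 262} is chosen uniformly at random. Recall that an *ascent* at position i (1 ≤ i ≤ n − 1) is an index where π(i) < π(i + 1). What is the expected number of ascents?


Write X = Σ X_I over i = 1, …, 261, with X_I the indicator of one ascent.
There are 261 indicators.
For each fixed i, the pair (π(i), π(i+1)) is a uniformly random ordered pair of distinct values from {1, …, 262}; by symmetry P[π(i) < π(i+1)] = 1/2.
By linearity: E[X] = 261 · (1/2) = (262 − 1) · (1/2) = 261/2 ≈ 130.500000.

E[X] = 261/2 = 130.500000.


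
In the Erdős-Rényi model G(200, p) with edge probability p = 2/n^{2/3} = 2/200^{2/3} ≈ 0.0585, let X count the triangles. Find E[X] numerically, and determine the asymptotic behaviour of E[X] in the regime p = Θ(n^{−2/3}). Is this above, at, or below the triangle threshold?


Number of potential triangles: C(200, 3) = 1313400.
Each occurs with probability p³ ≈ (0.0585)³ ≈ 2.00000e-04.
By linearity: E[X] = C(200, 3)·p³ ≈ 1313400 · 2.00000e-04 ≈ 262.680.
Since α = 2/3 < 1, p = c/n^{2/3} ≫ 1/n is above the triangle threshold p ~ 1/n. Asymptotically E[X] ~ (c³/6)·n^{3(1−α)} = (2³/6)·n^{1} → ∞; triangles are abundant w.h.p.

E[X] ≈ 262.680; in regime p = Θ(1/n^{2/3}) E[X] diverges (above the triangle threshold p ~ 1/n).


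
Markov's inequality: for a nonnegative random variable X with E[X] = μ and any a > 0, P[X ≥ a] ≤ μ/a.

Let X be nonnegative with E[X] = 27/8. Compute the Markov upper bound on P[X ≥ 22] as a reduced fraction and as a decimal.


μ = E[X] = 27/8, a = 22.
Markov: P[X ≥ 22] ≤ μ/a = (27/8)/22 = 27/176.
Numerically: ≈ 0.153.
(Since a = 22 > μ = 3.375, the bound 27/176 is < 1 and informative.)

P[X ≥ 22] ≤ 27/176 ≈ 0.153.


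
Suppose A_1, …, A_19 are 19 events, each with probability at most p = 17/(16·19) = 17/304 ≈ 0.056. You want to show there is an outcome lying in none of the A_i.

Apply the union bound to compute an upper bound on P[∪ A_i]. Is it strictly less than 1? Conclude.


Union bound: P[∪_{i=1}^{19} A_i] ≤ Σ_i P[A_i] ≤ 19·p = 19·(17/304) = 17/16.
Numerically: 17/16 ≈ 1.062.
Is 17/16 < 1? NO.
Since the bound 17/16 is ≥ 1, the union bound is uninformative here; it does NOT by itself certify existence.

19·p = 17/16 ≈ 1.062; existence NOT certified by the union bound.


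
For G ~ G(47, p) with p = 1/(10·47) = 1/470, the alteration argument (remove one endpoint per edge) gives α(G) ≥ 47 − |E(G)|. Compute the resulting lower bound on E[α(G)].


E[|E(G)|] = C(47, 2)·p = 1081 · (1/470) = 23/10.
E[α(G)] ≥ n − E[|E(G)|] = 47 − 23/10 = 447/10.
Numerically: ≈ 44.700.
(This is only a lower bound; the true E[α(G)] may be larger.)

E[α(G)] ≥ 447/10 ≈ 44.700.


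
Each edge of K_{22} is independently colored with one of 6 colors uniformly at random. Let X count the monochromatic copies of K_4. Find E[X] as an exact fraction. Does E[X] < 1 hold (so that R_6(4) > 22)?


E[X] = C(22, 4) · 6^{1 − 6} = 7315 · 6^{−5} = 7315/7776.
As a reduced fraction: E[X] = 7315/7776 ≈ 0.9407.
Is E[X] < 1? YES.
Since E[X] < 1, there exists a 6-coloring of K_{22} with no monochromatic K_4; hence R_6(4) > 22.

E[X] = 7315/7776 ≈ 0.9407; E[X] < 1, so R_6(4) > 22.


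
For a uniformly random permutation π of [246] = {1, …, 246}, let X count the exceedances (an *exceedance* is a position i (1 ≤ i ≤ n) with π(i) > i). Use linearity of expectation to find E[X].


Write X = Σ_{i=1}^{246} X_i, where X_i = 1_{π(i) > i}.
For each fixed i, π(i) is uniform over {1, …, 246} (marginal of a uniform permutation), so P[π(i) > i] = (n − i)/n. Summing: Σ_{i=1}^{246} (n − i)/n = (0 + 1 + … + 245)/246 = 246(246 − 1)/(2·246) = (246 − 1)/2.
Hence E[X] = Σ_{i=1}^{246} (246 − i)/246 = 245/2 ≈ 122.5000.

E[X] = 245/2 = 122.5000.


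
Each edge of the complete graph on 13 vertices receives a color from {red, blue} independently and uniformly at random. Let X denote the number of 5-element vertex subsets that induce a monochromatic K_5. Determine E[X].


Let X = Σ_S X_S over the C(13, 5) = 1287 subsets S of size 5, where X_S = 1 if the K_5 on S is monochromatic.
For a fixed S, the K_5 on S has C(5, 2) = 10 edges. P[all 10 edges red] = (1/2)^10, and likewise for blue, so P[monochromatic] = 2·(1/2)^10 = 2^{1 − 10} = 1/512.
Summing: E[X] = C(13, 5) · 2^{1 − 10} = 1287 · 1/512 = 1287/512.
Numerically: E[X] ≈ 2.514.

E[X] = C(13,5)·2^(1−C(5,2)) = 1287/512 ≈ 2.514.


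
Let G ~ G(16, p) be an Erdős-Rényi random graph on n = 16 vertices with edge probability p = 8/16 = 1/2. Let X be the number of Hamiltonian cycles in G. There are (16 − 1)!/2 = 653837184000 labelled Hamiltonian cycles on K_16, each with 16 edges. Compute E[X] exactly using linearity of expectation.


K_16 has (16 − 1)!/2 = 653837184000 labelled Hamiltonian cycles.
For each such Hamiltonian cycle H, let X_H = 1 if all 16 edges of H are present in G. Then P[X_H = 1] = p^{16} = (1/2)^{16} = 1/65536.
Summing the indicators: E[X] = Σ_H E[X_H] = 653837184000 · p^{16} = 653837184000 · 1/65536 = 638512875/64.
Numerically: E[X] ≈ 9.97676e+06.

E[X] = 653837184000 · (1/2)^{16} = 638512875/64 ≈ 9.97676e+06.


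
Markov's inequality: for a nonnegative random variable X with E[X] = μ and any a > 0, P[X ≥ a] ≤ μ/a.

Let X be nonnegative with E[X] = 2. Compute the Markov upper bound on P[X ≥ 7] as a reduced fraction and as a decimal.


μ = E[X] = 2, a = 7.
Markov: P[X ≥ 7] ≤ μ/a = (2)/7 = 2/7.
Numerically: ≈ 0.286.
(Since a = 7 > μ = 2.000, the bound 2/7 is < 1 and informative.)

P[X ≥ 7] ≤ 2/7 ≈ 0.286.


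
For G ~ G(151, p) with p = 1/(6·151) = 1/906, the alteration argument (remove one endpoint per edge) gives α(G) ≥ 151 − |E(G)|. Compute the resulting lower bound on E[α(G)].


E[|E(G)|] = C(151, 2)·p = 11325 · (1/906) = 25/2.
E[α(G)] ≥ n − E[|E(G)|] = 151 − 25/2 = 277/2.
Numerically: ≈ 138.5000.
(This is only a lower bound; the true E[α(G)] may be larger.)

E[α(G)] ≥ 277/2 ≈ 138.5000.


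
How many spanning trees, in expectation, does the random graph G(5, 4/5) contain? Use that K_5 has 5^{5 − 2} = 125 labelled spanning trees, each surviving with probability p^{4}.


K_5 has 5^{5 − 2} = 125 labelled spanning trees.
For each such spanning tree H, let X_H = 1 if all 4 edges of H are present in G. Then P[X_H = 1] = p^{4} = (4/5)^{4} = 256/625.
By linearity of expectation: E[X] = Σ_H E[X_H] = 125 · p^{4} = 125 · 256/625 = 256/5.
Numerically: E[X] ≈ 51.2.

E[X] = 125 · (4/5)^{4} = 256/5 ≈ 51.2.


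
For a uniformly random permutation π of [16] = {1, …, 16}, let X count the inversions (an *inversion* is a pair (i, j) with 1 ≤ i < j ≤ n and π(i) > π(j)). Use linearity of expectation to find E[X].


Write X = Σ X_I over the C(16, 2) = 120 pairs i < j, with X_I the indicator of one inversion.
There are 120 indicators.
For each fixed pair i < j, the values π(i) and π(j) are two distinct elements of {1, …, 16} in uniformly random order; by symmetry P[π(i) > π(j)] = 1/2.
By linearity: E[X] = 120 · (1/2) = C(16, 2) · (1/2) = 120/2 = 60 ≈ 60.000.

E[X] = 60 = 60.000.


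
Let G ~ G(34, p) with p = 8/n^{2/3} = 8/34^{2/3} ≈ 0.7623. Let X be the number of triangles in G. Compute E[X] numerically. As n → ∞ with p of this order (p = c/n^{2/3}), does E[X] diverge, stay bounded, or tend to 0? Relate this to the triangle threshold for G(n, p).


Number of potential triangles: C(34, 3) = 5984.
Each occurs with probability p³ ≈ (0.7623)³ ≈ 4.429066e-01.
By linearity: E[X] = C(34, 3)·p³ ≈ 5984 · 4.429066e-01 ≈ 2650.3529.
Since α = 2/3 < 1, p = c/n^{2/3} ≫ 1/n is above the triangle threshold p ~ 1/n. Asymptotically E[X] ~ (c³/6)·n^{3(1−α)} = (8³/6)·n^{1} → ∞; triangles are abundant w.h.p.

E[X] ≈ 2650.3529; in regime p = Θ(1/n^{2/3}) E[X] diverges (above the triangle threshold p ~ 1/n).


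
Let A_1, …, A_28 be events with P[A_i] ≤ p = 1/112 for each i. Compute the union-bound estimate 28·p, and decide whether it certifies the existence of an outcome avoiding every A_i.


Union bound: P[∪_{i=1}^{28} A_i] ≤ Σ_i P[A_i] ≤ 28·p = 28·(1/112) = 1/4.
Numerically: 1/4 ≈ 0.250000.
Is 1/4 < 1? YES.
Since P[∪ A_i] ≤ 1/4 < 1, the complement has P[∩ A_i^c] ≥ 1 − 1/4 = 3/4 > 0, so some outcome avoids every A_i.

28·p = 1/4 ≈ 0.250000; existence CERTIFIED by the union bound.


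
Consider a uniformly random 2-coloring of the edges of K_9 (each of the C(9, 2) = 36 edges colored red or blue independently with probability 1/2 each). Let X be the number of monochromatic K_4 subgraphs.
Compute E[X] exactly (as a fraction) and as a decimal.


Let X = Σ_S X_S over the C(9, 4) = 126 subsets S of size 4, where X_S = 1 if the K_4 on S is monochromatic.
For a fixed S, the K_4 on S has C(4, 2) = 6 edges. P[all 6 edges red] = (1/2)^6, and likewise for blue, so P[monochromatic] = 2·(1/2)^6 = 2^{1 − 6} = 1/32.
By linearity: E[X] = C(9, 4) · 2^{1 − 6} = 126 · 1/32 = 63/16.
Numerically: E[X] ≈ 3.9375.

E[X] = C(9,4)·2^(1−C(4,2)) = 63/16 ≈ 3.9375.


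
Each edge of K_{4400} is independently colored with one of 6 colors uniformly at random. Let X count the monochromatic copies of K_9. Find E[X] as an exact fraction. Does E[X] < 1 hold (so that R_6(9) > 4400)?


E[X] = C(4400, 9) · 6^{1 − 36} = 1689489304164437494711163600 · 6^{−35} = 1689489304164437494711163600/1719070799748422591028658176.
As a reduced fraction: E[X] = 105593081510277343419447725/107441924984276411939291136 ≈ 0.982792.
Is E[X] < 1? YES.
Since E[X] < 1, there exists a 6-coloring of K_{4400} with no monochromatic K_9; hence R_6(9) > 4400.

E[X] = 105593081510277343419447725/107441924984276411939291136 ≈ 0.982792; E[X] < 1, so R_6(9) > 4400.


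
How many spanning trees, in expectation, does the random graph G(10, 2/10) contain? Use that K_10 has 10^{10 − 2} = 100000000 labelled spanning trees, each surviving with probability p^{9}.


K_10 has 10^{10 − 2} = 100000000 labelled spanning trees.
For each such spanning tree H, let X_H = 1 if all 9 edges of H are present in G. Then P[X_H = 1] = p^{9} = (1/5)^{9} = 1/1953125.
Summing the indicators: E[X] = Σ_H E[X_H] = 100000000 · p^{9} = 100000000 · 1/1953125 = 256/5.
Numerically: E[X] ≈ 51.2.

E[X] = 100000000 · (1/5)^{9} = 256/5 ≈ 51.2.


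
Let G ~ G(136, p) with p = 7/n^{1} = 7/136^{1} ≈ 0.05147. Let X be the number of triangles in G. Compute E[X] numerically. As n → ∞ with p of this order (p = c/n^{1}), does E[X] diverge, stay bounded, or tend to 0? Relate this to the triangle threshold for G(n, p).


Number of potential triangles: C(136, 3) = 410040.
Each occurs with probability p³ ≈ (0.05147)³ ≈ 1.363570e-04.
By linearity: E[X] = C(136, 3)·p³ ≈ 410040 · 1.363570e-04 ≈ 55.9118.
Here α = 1, so p = 7/n is exactly at the triangle threshold p ~ 1/n. Asymptotically E[X] → c³/6 = 7³/6 = 343/6 ≈ 57.1667, a bounded constant. In this regime the triangle count is asymptotically Poisson(c³/6).

E[X] ≈ 55.9118; in regime p = Θ(1/n^{1}) E[X] stays bounded (at the triangle threshold p ~ 1/n).


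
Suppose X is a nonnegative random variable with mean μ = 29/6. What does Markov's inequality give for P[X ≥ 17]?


μ = E[X] = 29/6, a = 17.
Markov: P[X ≥ 17] ≤ μ/a = (29/6)/17 = 29/102.
Numerically: ≈ 0.28431.
(Since a = 17 > μ = 4.83333, the bound 29/102 is < 1 and informative.)

P[X ≥ 17] ≤ 29/102 ≈ 0.28431.


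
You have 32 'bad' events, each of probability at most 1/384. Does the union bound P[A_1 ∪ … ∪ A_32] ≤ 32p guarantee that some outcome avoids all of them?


Union bound: P[∪_{i=1}^{32} A_i] ≤ Σ_i P[A_i] ≤ 32·p = 32·(1/384) = 1/12.
Numerically: 1/12 ≈ 0.083.
Is 1/12 < 1? YES.
Since P[∪ A_i] ≤ 1/12 < 1, the complement has P[∩ A_i^c] ≥ 1 − 1/12 = 11/12 > 0, so some outcome avoids every A_i.

32·p = 1/12 ≈ 0.083; existence CERTIFIED by the union bound.


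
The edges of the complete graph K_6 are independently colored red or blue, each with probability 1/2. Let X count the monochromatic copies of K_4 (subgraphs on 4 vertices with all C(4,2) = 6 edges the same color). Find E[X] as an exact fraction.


Let X = Σ_S X_S over the C(6, 4) = 15 subsets S of size 4, where X_S = 1 if the K_4 on S is monochromatic.
For a fixed S, the K_4 on S has C(4, 2) = 6 edges. P[all 6 edges red] = (1/2)^6, and likewise for blue, so P[monochromatic] = 2·(1/2)^6 = 2^{1 − 6} = 1/32.
By linearity of expectation: E[X] = C(6, 4) · 2^{1 − 6} = 15 · 1/32 = 15/32.
Numerically: E[X] ≈ 0.46875.

E[X] = C(6,4)·2^(1−C(4,2)) = 15/32 ≈ 0.46875.


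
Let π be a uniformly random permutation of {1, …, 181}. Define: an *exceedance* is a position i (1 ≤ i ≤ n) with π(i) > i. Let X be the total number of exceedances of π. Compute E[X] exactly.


Write X = Σ_{i=1}^{181} X_i, where X_i = 1_{π(i) > i}.
For each fixed i, π(i) is uniform over {1, …, 181} (marginal of a uniform permutation), so P[π(i) > i] = (n − i)/n. Summing: Σ_{i=1}^{181} (n − i)/n = (0 + 1 + … + 180)/181 = 181(181 − 1)/(2·181) = (181 − 1)/2.
Hence E[X] = Σ_{i=1}^{181} (181 − i)/181 = 90 ≈ 90.0000.

E[X] = 90 = 90.0000.


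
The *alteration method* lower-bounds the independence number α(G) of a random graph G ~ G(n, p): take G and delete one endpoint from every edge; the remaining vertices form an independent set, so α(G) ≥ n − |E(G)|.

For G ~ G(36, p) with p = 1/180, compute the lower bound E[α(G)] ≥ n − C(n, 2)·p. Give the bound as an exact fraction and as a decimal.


E[|E(G)|] = C(36, 2)·p = 630 · (1/180) = 7/2.
E[α(G)] ≥ n − E[|E(G)|] = 36 − 7/2 = 65/2.
Numerically: ≈ 32.50000.
(This is only a lower bound; the true E[α(G)] may be larger.)

E[α(G)] ≥ 65/2 ≈ 32.50000.


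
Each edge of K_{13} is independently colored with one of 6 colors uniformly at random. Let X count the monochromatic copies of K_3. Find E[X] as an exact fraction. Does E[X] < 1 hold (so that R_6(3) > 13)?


E[X] = C(13, 3) · 6^{1 − 3} = 286 · 6^{−2} = 286/36.
As a reduced fraction: E[X] = 143/18 ≈ 7.94444.
Is E[X] < 1? NO.
Since E[X] ≥ 1, the first-moment bound is inconclusive at n = 13; it does NOT by itself certify R_6(3) > 13.

E[X] = 143/18 ≈ 7.94444; E[X] ≥ 1; first-moment method inconclusive here.


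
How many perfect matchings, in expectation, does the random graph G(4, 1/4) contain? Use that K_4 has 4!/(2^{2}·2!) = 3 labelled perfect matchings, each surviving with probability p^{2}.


K_4 has 4!/(2^{2}·2!) = 3 labelled perfect matchings.
For each such perfect matching H, let X_H = 1 if all 2 edges of H are present in G. Then P[X_H = 1] = p^{2} = (1/4)^{2} = 1/16.
By linearity of expectation: E[X] = Σ_H E[X_H] = 3 · p^{2} = 3 · 1/16 = 3/16.
Numerically: E[X] ≈ 0.1875.

E[X] = 3 · (1/4)^{2} = 3/16 ≈ 0.1875.


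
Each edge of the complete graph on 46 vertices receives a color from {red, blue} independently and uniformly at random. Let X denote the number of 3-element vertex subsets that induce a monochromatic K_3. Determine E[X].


Let X = Σ_S X_S over the C(46, 3) = 15180 subsets S of size 3, where X_S = 1 if the K_3 on S is monochromatic.
For a fixed S, the K_3 on S has C(3, 2) = 3 edges. P[all 3 edges red] = (1/2)^3, and likewise for blue, so P[monochromatic] = 2·(1/2)^3 = 2^{1 − 3} = 1/4.
By linearity: E[X] = C(46, 3) · 2^{1 − 3} = 15180 · 1/4 = 3795.
Numerically: E[X] ≈ 3795.0000.

E[X] = C(46,3)·2^(1−C(3,2)) = 3795 ≈ 3795.0000.


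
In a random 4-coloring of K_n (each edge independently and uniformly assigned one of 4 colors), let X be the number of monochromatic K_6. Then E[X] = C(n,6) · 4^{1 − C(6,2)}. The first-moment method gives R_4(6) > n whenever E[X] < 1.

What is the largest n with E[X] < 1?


We need C(n, 6) · 4^{1 − 15} < 1, i.e. C(n, 6) < 4^{15 − 1} = 268435456.
Check values of n near the boundary:
  n = 74: C(74, 6) = 185250786; 185250786 < 268435456? YES
  n = 75: C(75, 6) = 201359550; 201359550 < 268435456? YES
  n = 76: C(76, 6) = 218618940; 218618940 < 268435456? YES
  n = 77: C(77, 6) = 237093780; 237093780 < 268435456? YES
  n = 78: C(78, 6) = 256851595; 256851595 < 268435456? YES
  n = 79: C(79, 6) = 277962685; 277962685 < 268435456? NO
The largest n with C(n, 6) < 268435456 is n = 78 (where E[X] = 256851595/268435456 ≈ 0.9568). Hence R_4(6) > 78, i.e. R_4(6) ≥ 79.

Largest n = 78; hence R_4(6) > 78.


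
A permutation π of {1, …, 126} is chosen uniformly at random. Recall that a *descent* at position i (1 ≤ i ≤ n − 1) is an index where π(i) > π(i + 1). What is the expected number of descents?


Write X = Σ X_I over i = 1, …, 125, with X_I the indicator of one descent.
There are 125 indicators.
For each fixed i, the pair (π(i), π(i+1)) is a uniformly random ordered pair of distinct values from {1, …, 126}; by symmetry P[π(i) > π(i+1)] = 1/2.
By linearity: E[X] = 125 · (1/2) = (126 − 1) · (1/2) = 125/2 ≈ 62.500.

E[X] = 125/2 = 62.500.


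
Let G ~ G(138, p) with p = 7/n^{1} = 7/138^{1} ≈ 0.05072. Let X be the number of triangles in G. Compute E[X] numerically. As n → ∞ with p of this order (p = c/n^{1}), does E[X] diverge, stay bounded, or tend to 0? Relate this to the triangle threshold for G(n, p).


Number of potential triangles: C(138, 3) = 428536.
Each occurs with probability p³ ≈ (0.05072)³ ≈ 1.305139e-04.
By linearity: E[X] = C(138, 3)·p³ ≈ 428536 · 1.305139e-04 ≈ 55.9299.
Here α = 1, so p = 7/n is exactly at the triangle threshold p ~ 1/n. Asymptotically E[X] → c³/6 = 7³/6 = 343/6 ≈ 57.1667, a bounded constant. In this regime the triangle count is asymptotically Poisson(c³/6).

E[X] ≈ 55.9299; in regime p = Θ(1/n^{1}) E[X] stays bounded (at the triangle threshold p ~ 1/n).


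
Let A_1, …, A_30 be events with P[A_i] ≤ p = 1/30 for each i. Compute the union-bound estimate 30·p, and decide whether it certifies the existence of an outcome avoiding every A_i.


Union bound: P[∪_{i=1}^{30} A_i] ≤ Σ_i P[A_i] ≤ 30·p = 30·(1/30) = 1.
Numerically: 1 ≈ 1.0000000.
Is 1 < 1? NO.
Since the bound 1 is ≥ 1, the union bound is uninformative here; it does NOT by itself certify existence.

30·p = 1 ≈ 1.0000000; existence NOT certified by the union bound.


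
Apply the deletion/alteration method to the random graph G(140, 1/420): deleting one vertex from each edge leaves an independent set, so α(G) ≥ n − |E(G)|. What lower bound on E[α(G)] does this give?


E[|E(G)|] = C(140, 2)·p = 9730 · (1/420) = 139/6.
E[α(G)] ≥ n − E[|E(G)|] = 140 − 139/6 = 701/6.
Numerically: ≈ 116.833.
(This is only a lower bound; the true E[α(G)] may be larger.)

E[α(G)] ≥ 701/6 ≈ 116.833.


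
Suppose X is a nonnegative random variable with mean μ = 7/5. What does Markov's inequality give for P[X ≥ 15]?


μ = E[X] = 7/5, a = 15.
Markov: P[X ≥ 15] ≤ μ/a = (7/5)/15 = 7/75.
Numerically: ≈ 0.0933.
(Since a = 15 > μ = 1.4000, the bound 7/75 is < 1 and informative.)

P[X ≥ 15] ≤ 7/75 ≈ 0.0933.


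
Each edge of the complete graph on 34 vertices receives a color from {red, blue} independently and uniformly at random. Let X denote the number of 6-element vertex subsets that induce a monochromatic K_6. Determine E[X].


Let X = Σ_S X_S over the C(34, 6) = 1344904 subsets S of size 6, where X_S = 1 if the K_6 on S is monochromatic.
For a fixed S, the K_6 on S has C(6, 2) = 15 edges. P[all 15 edges red] = (1/2)^15, and likewise for blue, so P[monochromatic] = 2·(1/2)^15 = 2^{1 − 15} = 1/16384.
By linearity of expectation: E[X] = C(34, 6) · 2^{1 − 15} = 1344904 · 1/16384 = 168113/2048.
Numerically: E[X] ≈ 82.086426.

E[X] = C(34,6)·2^(1−C(6,2)) = 168113/2048 ≈ 82.086426.


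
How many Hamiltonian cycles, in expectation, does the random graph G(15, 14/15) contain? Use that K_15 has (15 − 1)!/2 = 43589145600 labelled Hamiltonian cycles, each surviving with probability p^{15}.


K_15 has (15 − 1)!/2 = 43589145600 labelled Hamiltonian cycles.
For each such Hamiltonian cycle H, let X_H = 1 if all 15 edges of H are present in G. Then P[X_H = 1] = p^{15} = (14/15)^{15} = 155568095557812224/437893890380859375.
By linearity of expectation: E[X] = Σ_H E[X_H] = 43589145600 · p^{15} = 43589145600 · 155568095557812224/437893890380859375 = 1116227221067356419653632/72081298828125.
Numerically: E[X] ≈ 1.55e+10.

E[X] = 43589145600 · (14/15)^{15} = 1116227221067356419653632/72081298828125 ≈ 1.55e+10.


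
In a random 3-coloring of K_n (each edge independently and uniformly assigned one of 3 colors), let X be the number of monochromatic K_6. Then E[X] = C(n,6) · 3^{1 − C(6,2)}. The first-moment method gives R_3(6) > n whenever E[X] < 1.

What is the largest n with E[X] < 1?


We need C(n, 6) · 3^{1 − 15} < 1, i.e. C(n, 6) < 3^{15 − 1} = 4782969.
Check values of n near the boundary:
  n = 40: C(40, 6) = 3838380; 3838380 < 4782969? YES
  n = 41: C(41, 6) = 4496388; 4496388 < 4782969? YES
  n = 42: C(42, 6) = 5245786; 5245786 < 4782969? NO
  n = 43: C(43, 6) = 6096454; 6096454 < 4782969? NO
The largest n with C(n, 6) < 4782969 is n = 41 (where E[X] = 1498796/1594323 ≈ 0.9400830). Hence R_3(6) > 41, i.e. R_3(6) ≥ 42.

Largest n = 41; hence R_3(6) > 41.


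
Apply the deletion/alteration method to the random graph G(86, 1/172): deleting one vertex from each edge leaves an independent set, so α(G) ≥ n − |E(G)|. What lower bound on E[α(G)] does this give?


E[|E(G)|] = C(86, 2)·p = 3655 · (1/172) = 85/4.
E[α(G)] ≥ n − E[|E(G)|] = 86 − 85/4 = 259/4.
Numerically: ≈ 64.7500.
(This is only a lower bound; the true E[α(G)] may be larger.)

E[α(G)] ≥ 259/4 ≈ 64.7500.


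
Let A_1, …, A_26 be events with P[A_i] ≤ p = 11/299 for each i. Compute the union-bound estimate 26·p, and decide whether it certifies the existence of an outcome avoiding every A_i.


Union bound: P[∪_{i=1}^{26} A_i] ≤ Σ_i P[A_i] ≤ 26·p = 26·(11/299) = 22/23.
Numerically: 22/23 ≈ 0.9565217.
Is 22/23 < 1? YES.
Since P[∪ A_i] ≤ 22/23 < 1, the complement has P[∩ A_i^c] ≥ 1 − 22/23 = 1/23 > 0, so some outcome avoids every A_i.

26·p = 22/23 ≈ 0.9565217; existence CERTIFIED by the union bound.


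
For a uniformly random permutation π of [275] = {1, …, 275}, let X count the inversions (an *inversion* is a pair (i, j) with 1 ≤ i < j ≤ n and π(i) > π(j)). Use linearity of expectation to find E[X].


Write X = Σ X_I over the C(275, 2) = 37675 pairs i < j, with X_I the indicator of one inversion.
There are 37675 indicators.
For each fixed pair i < j, the values π(i) and π(j) are two distinct elements of {1, …, 275} in uniformly random order; by symmetry P[π(i) > π(j)] = 1/2.
By linearity: E[X] = 37675 · (1/2) = C(275, 2) · (1/2) = 37675/2 = 37675/2 ≈ 18837.500000.

E[X] = 37675/2 = 18837.500000.


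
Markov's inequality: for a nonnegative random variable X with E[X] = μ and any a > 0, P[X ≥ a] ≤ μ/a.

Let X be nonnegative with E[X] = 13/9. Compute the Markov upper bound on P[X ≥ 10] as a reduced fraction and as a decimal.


μ = E[X] = 13/9, a = 10.
Markov: P[X ≥ 10] ≤ μ/a = (13/9)/10 = 13/90.
Numerically: ≈ 0.144444.
(Since a = 10 > μ = 1.444444, the bound 13/90 is < 1 and informative.)

P[X ≥ 10] ≤ 13/90 ≈ 0.144444.


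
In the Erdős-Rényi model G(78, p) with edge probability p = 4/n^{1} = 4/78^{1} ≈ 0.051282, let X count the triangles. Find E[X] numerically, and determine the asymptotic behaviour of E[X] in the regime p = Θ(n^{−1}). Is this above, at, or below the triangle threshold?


Number of potential triangles: C(78, 3) = 76076.
Each occurs with probability p³ ≈ (0.051282)³ ≈ 1.3486404e-04.
By linearity: E[X] = C(78, 3)·p³ ≈ 76076 · 1.3486404e-04 ≈ 10.25992.
Here α = 1, so p = 4/n is exactly at the triangle threshold p ~ 1/n. Asymptotically E[X] → c³/6 = 4³/6 = 32/3 ≈ 10.66667, a bounded constant. In this regime the triangle count is asymptotically Poisson(c³/6).

E[X] ≈ 10.25992; in regime p = Θ(1/n^{1}) E[X] stays bounded (at the triangle threshold p ~ 1/n).


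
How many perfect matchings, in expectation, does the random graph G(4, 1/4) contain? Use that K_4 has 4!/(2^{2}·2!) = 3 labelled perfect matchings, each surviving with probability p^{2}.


K_4 has 4!/(2^{2}·2!) = 3 labelled perfect matchings.
For each such perfect matching H, let X_H = 1 if all 2 edges of H are present in G. Then P[X_H = 1] = p^{2} = (1/4)^{2} = 1/16.
Summing the indicators: E[X] = Σ_H E[X_H] = 3 · p^{2} = 3 · 1/16 = 3/16.
Numerically: E[X] ≈ 0.1875.

E[X] = 3 · (1/4)^{2} = 3/16 ≈ 0.1875.


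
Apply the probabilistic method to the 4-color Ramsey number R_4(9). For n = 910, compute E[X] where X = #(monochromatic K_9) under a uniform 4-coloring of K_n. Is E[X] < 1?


E[X] = C(910, 9) · 4^{1 − 36} = 1133378248346922788210 · 4^{−35} = 1133378248346922788210/1180591620717411303424.
As a reduced fraction: E[X] = 566689124173461394105/590295810358705651712 ≈ 0.9600087.
Is E[X] < 1? YES.
Since E[X] < 1, there exists a 4-coloring of K_{910} with no monochromatic K_9; hence R_4(9) > 910.

E[X] = 566689124173461394105/590295810358705651712 ≈ 0.9600087; E[X] < 1, so R_4(9) > 910.


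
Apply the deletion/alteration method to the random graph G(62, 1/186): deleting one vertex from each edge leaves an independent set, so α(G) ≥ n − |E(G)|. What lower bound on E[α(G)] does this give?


E[|E(G)|] = C(62, 2)·p = 1891 · (1/186) = 61/6.
E[α(G)] ≥ n − E[|E(G)|] = 62 − 61/6 = 311/6.
Numerically: ≈ 51.833333.
(This is only a lower bound; the true E[α(G)] may be larger.)

E[α(G)] ≥ 311/6 ≈ 51.833333.


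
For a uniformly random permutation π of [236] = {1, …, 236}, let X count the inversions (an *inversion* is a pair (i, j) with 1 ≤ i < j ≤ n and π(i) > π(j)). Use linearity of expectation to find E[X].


Write X = Σ X_I over the C(236, 2) = 27730 pairs i < j, with X_I the indicator of one inversion.
There are 27730 indicators.
For each fixed pair i < j, the values π(i) and π(j) are two distinct elements of {1, …, 236} in uniformly random order; by symmetry P[π(i) > π(j)] = 1/2.
By linearity: E[X] = 27730 · (1/2) = C(236, 2) · (1/2) = 27730/2 = 13865 ≈ 13865.000.

E[X] = 13865 = 13865.000.


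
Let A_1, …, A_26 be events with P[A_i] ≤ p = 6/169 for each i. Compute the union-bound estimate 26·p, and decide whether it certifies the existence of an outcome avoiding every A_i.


Union bound: P[∪_{i=1}^{26} A_i] ≤ Σ_i P[A_i] ≤ 26·p = 26·(6/169) = 12/13.
Numerically: 12/13 ≈ 0.923077.
Is 12/13 < 1? YES.
Since P[∪ A_i] ≤ 12/13 < 1, the complement has P[∩ A_i^c] ≥ 1 − 12/13 = 1/13 > 0, so some outcome avoids every A_i.

26·p = 12/13 ≈ 0.923077; existence CERTIFIED by the union bound.


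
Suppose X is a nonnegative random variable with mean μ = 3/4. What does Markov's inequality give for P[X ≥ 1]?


μ = E[X] = 3/4, a = 1.
Markov: P[X ≥ 1] ≤ μ/a = (3/4)/1 = 3/4.
Numerically: ≈ 0.750.
(Since a = 1 > μ = 0.750, the bound 3/4 is < 1 and informative.)

P[X ≥ 1] ≤ 3/4 ≈ 0.750.


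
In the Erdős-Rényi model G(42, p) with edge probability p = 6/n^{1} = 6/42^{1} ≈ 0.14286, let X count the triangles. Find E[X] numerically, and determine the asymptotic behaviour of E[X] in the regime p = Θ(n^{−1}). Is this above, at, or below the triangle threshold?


Number of potential triangles: C(42, 3) = 11480.
Each occurs with probability p³ ≈ (0.14286)³ ≈ 2.9154519e-03.
By linearity: E[X] = C(42, 3)·p³ ≈ 11480 · 2.9154519e-03 ≈ 33.46939.
Here α = 1, so p = 6/n is exactly at the triangle threshold p ~ 1/n. Asymptotically E[X] → c³/6 = 6³/6 = 36 ≈ 36.00000, a bounded constant. In this regime the triangle count is asymptotically Poisson(c³/6).

E[X] ≈ 33.46939; in regime p = Θ(1/n^{1}) E[X] stays bounded (at the triangle threshold p ~ 1/n).


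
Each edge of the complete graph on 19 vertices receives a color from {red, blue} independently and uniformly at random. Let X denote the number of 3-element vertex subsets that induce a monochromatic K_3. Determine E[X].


Let X = Σ_S X_S over the C(19, 3) = 969 subsets S of size 3, where X_S = 1 if the K_3 on S is monochromatic.
For a fixed S, the K_3 on S has C(3, 2) = 3 edges. P[all 3 edges red] = (1/2)^3, and likewise for blue, so P[monochromatic] = 2·(1/2)^3 = 2^{1 − 3} = 1/4.
By linearity of expectation: E[X] = C(19, 3) · 2^{1 − 3} = 969 · 1/4 = 969/4.
Numerically: E[X] ≈ 242.2500.

E[X] = C(19,3)·2^(1−C(3,2)) = 969/4 ≈ 242.2500.


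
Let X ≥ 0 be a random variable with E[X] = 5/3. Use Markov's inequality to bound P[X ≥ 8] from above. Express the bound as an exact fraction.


μ = E[X] = 5/3, a = 8.
Markov: P[X ≥ 8] ≤ μ/a = (5/3)/8 = 5/24.
Numerically: ≈ 0.208333.
(Since a = 8 > μ = 1.666667, the bound 5/24 is < 1 and informative.)

P[X ≥ 8] ≤ 5/24 ≈ 0.208333.


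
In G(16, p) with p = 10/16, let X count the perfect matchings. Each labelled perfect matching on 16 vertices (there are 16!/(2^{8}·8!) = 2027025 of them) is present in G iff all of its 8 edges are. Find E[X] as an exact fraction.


K_16 has 16!/(2^{8}·8!) = 2027025 labelled perfect matchings.
For each such perfect matching H, let X_H = 1 if all 8 edges of H are present in G. Then P[X_H = 1] = p^{8} = (5/8)^{8} = 390625/16777216.
By linearity: E[X] = Σ_H E[X_H] = 2027025 · p^{8} = 2027025 · 390625/16777216 = 791806640625/16777216.
Numerically: E[X] ≈ 4.72e+04.

E[X] = 2027025 · (5/8)^{8} = 791806640625/16777216 ≈ 4.72e+04.


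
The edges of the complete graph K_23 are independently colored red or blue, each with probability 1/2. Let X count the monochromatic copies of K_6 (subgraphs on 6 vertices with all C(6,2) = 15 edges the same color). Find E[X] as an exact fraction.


Let X = Σ_S X_S over the C(23, 6) = 100947 subsets S of size 6, where X_S = 1 if the K_6 on S is monochromatic.
For a fixed S, the K_6 on S has C(6, 2) = 15 edges. P[all 15 edges red] = (1/2)^15, and likewise for blue, so P[monochromatic] = 2·(1/2)^15 = 2^{1 − 15} = 1/16384.
By linearity: E[X] = C(23, 6) · 2^{1 − 15} = 100947 · 1/16384 = 100947/16384.
Numerically: E[X] ≈ 6.16132.

E[X] = C(23,6)·2^(1−C(6,2)) = 100947/16384 ≈ 6.16132.


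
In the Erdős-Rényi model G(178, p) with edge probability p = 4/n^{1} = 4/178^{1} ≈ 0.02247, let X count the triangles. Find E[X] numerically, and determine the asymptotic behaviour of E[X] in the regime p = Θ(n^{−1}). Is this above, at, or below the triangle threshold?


Number of potential triangles: C(178, 3) = 924176.
Each occurs with probability p³ ≈ (0.02247)³ ≈ 1.134802e-05.
By linearity: E[X] = C(178, 3)·p³ ≈ 924176 · 1.134802e-05 ≈ 10.4876.
Here α = 1, so p = 4/n is exactly at the triangle threshold p ~ 1/n. Asymptotically E[X] → c³/6 = 4³/6 = 32/3 ≈ 10.6667, a bounded constant. In this regime the triangle count is asymptotically Poisson(c³/6).

E[X] ≈ 10.4876; in regime p = Θ(1/n^{1}) E[X] stays bounded (at the triangle threshold p ~ 1/n).


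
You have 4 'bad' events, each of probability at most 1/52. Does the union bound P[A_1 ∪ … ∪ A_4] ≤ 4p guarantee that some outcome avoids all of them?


Union bound: P[∪_{i=1}^{4} A_i] ≤ Σ_i P[A_i] ≤ 4·p = 4·(1/52) = 1/13.
Numerically: 1/13 ≈ 0.0769231.
Is 1/13 < 1? YES.
Since P[∪ A_i] ≤ 1/13 < 1, the complement has P[∩ A_i^c] ≥ 1 − 1/13 = 12/13 > 0, so some outcome avoids every A_i.

4·p = 1/13 ≈ 0.0769231; existence CERTIFIED by the union bound.


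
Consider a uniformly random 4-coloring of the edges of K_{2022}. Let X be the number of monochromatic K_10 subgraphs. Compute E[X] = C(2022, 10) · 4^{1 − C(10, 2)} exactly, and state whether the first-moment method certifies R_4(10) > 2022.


E[X] = C(2022, 10) · 4^{1 − 45} = 307870445231474093395937796 · 4^{−44} = 307870445231474093395937796/309485009821345068724781056.
As a reduced fraction: E[X] = 76967611307868523348984449/77371252455336267181195264 ≈ 0.9948.
Is E[X] < 1? YES.
Since E[X] < 1, there exists a 4-coloring of K_{2022} with no monochromatic K_10; hence R_4(10) > 2022.

E[X] = 76967611307868523348984449/77371252455336267181195264 ≈ 0.9948; E[X] < 1, so R_4(10) > 2022.
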